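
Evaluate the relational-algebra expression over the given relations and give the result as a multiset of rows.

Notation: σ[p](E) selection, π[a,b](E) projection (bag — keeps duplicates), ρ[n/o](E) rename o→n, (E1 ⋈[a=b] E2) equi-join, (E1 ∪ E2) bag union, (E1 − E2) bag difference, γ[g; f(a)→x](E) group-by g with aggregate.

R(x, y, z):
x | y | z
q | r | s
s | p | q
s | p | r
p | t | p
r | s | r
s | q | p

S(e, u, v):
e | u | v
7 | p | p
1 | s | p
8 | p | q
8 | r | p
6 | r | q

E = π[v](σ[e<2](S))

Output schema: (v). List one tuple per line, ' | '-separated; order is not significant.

Stepwise |·|:
  S → 5
  σ[e<2](S) → 1
  π[v](σ[e<2](S)) → 1

== RESULT ==
v
p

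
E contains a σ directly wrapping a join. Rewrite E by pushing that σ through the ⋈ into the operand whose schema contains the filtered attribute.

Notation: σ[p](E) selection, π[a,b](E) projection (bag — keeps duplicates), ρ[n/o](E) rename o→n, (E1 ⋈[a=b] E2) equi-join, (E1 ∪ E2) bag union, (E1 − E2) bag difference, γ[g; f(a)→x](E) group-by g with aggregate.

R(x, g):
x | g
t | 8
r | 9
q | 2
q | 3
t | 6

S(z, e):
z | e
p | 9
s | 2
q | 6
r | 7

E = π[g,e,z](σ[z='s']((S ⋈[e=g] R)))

σ filters on z, owned by the left side.
E' = π[g,e,z]((σ[z='s'](S) ⋈[e=g] R))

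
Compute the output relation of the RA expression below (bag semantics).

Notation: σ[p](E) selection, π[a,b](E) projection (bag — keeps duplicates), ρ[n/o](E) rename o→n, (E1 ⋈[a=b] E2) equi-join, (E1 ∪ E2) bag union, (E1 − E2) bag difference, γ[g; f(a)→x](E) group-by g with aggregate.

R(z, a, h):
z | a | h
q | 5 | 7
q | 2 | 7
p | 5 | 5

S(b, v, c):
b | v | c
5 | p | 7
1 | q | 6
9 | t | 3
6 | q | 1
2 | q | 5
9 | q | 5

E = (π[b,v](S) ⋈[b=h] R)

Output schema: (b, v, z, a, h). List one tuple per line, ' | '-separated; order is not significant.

Per-node cardinality:
  S → 6
  π[b,v](S) → 6
  R → 3
  (π[b,v](S) ⋈[b=h] R) → 1

== RESULT ==
b | v | z | a | h
5 | p | p | 5 | 5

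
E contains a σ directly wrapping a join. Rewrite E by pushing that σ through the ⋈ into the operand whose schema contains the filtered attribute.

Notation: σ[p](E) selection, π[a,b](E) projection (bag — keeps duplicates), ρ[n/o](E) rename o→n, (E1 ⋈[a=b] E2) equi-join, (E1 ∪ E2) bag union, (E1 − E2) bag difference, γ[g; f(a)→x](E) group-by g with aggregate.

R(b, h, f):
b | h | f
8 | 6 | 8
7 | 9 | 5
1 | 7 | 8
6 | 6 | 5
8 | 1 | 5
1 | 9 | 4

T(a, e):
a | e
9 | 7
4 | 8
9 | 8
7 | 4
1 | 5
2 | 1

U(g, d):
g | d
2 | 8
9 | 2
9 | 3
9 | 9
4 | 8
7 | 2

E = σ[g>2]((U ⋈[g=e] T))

σ filters on g, owned by the left side.
E' = (σ[g>2](U) ⋈[g=e] T)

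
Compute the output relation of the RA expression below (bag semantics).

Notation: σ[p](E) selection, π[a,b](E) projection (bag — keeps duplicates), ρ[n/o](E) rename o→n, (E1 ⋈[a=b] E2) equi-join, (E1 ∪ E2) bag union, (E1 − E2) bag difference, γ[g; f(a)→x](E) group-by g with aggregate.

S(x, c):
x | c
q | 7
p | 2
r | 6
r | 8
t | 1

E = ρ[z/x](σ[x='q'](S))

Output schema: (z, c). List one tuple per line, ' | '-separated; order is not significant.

Subexpression sizes:
  S → 5
  σ[x='q'](S) → 1
  ρ[z/x](σ[x='q'](S)) → 1

== RESULT ==
z | c
q | 7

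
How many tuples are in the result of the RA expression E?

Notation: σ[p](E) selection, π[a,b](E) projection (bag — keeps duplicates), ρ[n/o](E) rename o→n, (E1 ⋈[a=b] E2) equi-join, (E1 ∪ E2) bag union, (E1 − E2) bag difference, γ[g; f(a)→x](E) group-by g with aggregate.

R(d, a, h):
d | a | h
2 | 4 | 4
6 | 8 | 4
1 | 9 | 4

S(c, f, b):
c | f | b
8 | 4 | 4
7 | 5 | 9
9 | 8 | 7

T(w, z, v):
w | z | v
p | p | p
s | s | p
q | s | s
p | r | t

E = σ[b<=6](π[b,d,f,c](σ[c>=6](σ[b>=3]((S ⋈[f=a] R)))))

Subexpression sizes:
  S → 3
  R → 3
  (S ⋈[f=a] R) → 2
  σ[b>=3]((S ⋈[f=a] R)) → 2
  σ[c>=6](σ[b>=3]((S ⋈[f=a] R))) → 2
  π[b,d,f,c](σ[c>=6](σ[b>=3]((S ⋈[f=a] R)))) → 2
  σ[b<=6](π[b,d,f,c](σ[c>=6](σ[b>=3]((S ⋈[f=a] R))))) → 1

|E| = 1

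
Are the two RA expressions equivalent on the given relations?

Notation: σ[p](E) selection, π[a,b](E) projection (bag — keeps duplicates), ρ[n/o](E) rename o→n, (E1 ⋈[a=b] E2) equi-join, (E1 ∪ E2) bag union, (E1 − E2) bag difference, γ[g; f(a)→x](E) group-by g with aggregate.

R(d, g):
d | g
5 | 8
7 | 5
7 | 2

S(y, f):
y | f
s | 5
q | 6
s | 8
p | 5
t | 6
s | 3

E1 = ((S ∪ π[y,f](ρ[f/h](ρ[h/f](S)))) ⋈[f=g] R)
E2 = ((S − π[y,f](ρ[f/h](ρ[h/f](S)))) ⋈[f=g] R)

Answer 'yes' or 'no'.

E1 per-node cardinality:
  S → 6
  S → 6
  ρ[h/f](S) → 6
  ρ[f/h](ρ[h/f](S)) → 6
  π[y,f](ρ[f/h](ρ[h/f](S))) → 6
  (S ∪ π[y,f](ρ[f/h](ρ[h/f](S)))) → 12
  R → 3
  ((S ∪ π[y,f](ρ[f/h](ρ[h/f](S)))) ⋈[f=g] R) → 6
E2 per-node cardinality:
  S → 6
  S → 6
  ρ[h/f](S) → 6
  ρ[f/h](ρ[h/f](S)) → 6
  π[y,f](ρ[f/h](ρ[h/f](S))) → 6
  (S − π[y,f](ρ[f/h](ρ[h/f](S)))) → 0
  R → 3
  ((S − π[y,f](ρ[f/h](ρ[h/f](S)))) ⋈[f=g] R) → 0

E1 result:
y | f | d | g
p | 5 | 7 | 5
p | 5 | 7 | 5
s | 5 | 7 | 5
s | 5 | 7 | 5
s | 8 | 5 | 8
s | 8 | 5 | 8
E2 result:
y | f | d | g
(0 rows)
Witness: ('s', 5, 7, 5) appears 2× in E1 but 0× in E2.

no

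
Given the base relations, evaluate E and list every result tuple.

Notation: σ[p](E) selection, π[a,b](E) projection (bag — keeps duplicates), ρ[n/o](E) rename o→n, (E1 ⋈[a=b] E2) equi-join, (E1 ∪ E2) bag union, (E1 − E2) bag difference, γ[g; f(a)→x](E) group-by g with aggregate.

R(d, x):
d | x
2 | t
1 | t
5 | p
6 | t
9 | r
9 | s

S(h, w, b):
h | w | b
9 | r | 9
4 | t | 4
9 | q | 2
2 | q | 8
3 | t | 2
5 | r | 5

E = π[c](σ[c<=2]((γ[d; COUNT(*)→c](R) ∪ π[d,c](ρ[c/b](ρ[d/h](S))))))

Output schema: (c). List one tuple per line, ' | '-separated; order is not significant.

Subexpression sizes:
  R → 6
  γ[d; COUNT(*)→c](R) → 5
  S → 6
  ρ[d/h](S) → 6
  ρ[c/b](ρ[d/h](S)) → 6
  π[d,c](ρ[c/b](ρ[d/h](S))) → 6
  (γ[d; COUNT(*)→c](R) ∪ π[d,c](ρ[c/b](ρ[d/h](S)))) → 11
  σ[c<=2]((γ[d; COUNT(*)→c](R) ∪ π[d,c](ρ[c/b](ρ[d/h](S))))) → 7
  π[c](σ[c<=2]((γ[d; COUNT(*)→c](R) ∪ π[d,c](ρ[c/b](ρ[d/h](S)))))) → 7

== RESULT ==
c
1
1
1
1
2
2
2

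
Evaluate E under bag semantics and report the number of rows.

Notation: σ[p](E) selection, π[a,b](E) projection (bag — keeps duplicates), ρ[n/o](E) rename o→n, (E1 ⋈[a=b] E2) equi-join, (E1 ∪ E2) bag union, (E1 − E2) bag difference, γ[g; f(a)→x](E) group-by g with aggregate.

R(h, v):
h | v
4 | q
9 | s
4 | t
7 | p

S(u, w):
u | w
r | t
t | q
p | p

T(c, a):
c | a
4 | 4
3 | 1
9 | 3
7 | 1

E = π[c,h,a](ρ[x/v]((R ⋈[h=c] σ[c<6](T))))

Per-node cardinality:
  R → 4
  T → 4
  σ[c<6](T) → 2
  (R ⋈[h=c] σ[c<6](T)) → 2
  ρ[x/v]((R ⋈[h=c] σ[c<6](T))) → 2
  π[c,h,a](ρ[x/v]((R ⋈[h=c] σ[c<6](T)))) → 2

|E| = 2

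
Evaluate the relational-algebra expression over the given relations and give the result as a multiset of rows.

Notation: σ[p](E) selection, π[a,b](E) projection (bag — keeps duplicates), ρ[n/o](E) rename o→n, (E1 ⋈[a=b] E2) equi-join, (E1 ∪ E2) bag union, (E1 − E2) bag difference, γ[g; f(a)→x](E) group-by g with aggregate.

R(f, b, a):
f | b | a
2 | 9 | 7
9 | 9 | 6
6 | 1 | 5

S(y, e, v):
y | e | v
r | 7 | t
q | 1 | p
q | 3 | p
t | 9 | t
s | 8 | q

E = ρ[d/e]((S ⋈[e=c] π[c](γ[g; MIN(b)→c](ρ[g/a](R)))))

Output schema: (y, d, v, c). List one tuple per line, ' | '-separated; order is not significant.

Per-node cardinality:
  S → 5
  R → 3
  ρ[g/a](R) → 3
  γ[g; MIN(b)→c](ρ[g/a](R)) → 3
  π[c](γ[g; MIN(b)→c](ρ[g/a](R))) → 3
  (S ⋈[e=c] π[c](γ[g; MIN(b)→c](ρ[g/a](R)))) → 3
  ρ[d/e]((S ⋈[e=c] π[c](γ[g; MIN(b)→c](ρ[g/a](R))))) → 3

== RESULT ==
y | d | v | c
q | 1 | p | 1
t | 9 | t | 9
t | 9 | t | 9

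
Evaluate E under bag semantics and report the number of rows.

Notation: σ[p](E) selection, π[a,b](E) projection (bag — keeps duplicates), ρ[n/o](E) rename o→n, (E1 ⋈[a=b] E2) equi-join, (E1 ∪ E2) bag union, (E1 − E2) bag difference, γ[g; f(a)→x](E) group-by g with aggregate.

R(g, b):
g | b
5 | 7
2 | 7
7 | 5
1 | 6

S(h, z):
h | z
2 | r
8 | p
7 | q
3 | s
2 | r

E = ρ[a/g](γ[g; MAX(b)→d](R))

Subexpression sizes:
  R → 4
  γ[g; MAX(b)→d](R) → 4
  ρ[a/g](γ[g; MAX(b)→d](R)) → 4

|E| = 4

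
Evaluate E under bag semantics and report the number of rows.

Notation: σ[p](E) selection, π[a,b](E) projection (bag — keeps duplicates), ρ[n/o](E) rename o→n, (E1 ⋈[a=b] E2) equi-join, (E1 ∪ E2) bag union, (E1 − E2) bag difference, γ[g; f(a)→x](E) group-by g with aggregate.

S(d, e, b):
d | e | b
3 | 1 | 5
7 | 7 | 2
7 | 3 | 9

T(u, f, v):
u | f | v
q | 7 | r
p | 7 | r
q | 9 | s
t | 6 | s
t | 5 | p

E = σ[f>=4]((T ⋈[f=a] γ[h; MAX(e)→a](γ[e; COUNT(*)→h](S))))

Subexpression sizes:
  T → 5
  S → 3
  γ[e; COUNT(*)→h](S) → 3
  γ[h; MAX(e)→a](γ[e; COUNT(*)→h](S)) → 1
  (T ⋈[f=a] γ[h; MAX(e)→a](γ[e; COUNT(*)→h](S))) → 2
  σ[f>=4]((T ⋈[f=a] γ[h; MAX(e)→a](γ[e; COUNT(*)→h](S)))) → 2

|E| = 2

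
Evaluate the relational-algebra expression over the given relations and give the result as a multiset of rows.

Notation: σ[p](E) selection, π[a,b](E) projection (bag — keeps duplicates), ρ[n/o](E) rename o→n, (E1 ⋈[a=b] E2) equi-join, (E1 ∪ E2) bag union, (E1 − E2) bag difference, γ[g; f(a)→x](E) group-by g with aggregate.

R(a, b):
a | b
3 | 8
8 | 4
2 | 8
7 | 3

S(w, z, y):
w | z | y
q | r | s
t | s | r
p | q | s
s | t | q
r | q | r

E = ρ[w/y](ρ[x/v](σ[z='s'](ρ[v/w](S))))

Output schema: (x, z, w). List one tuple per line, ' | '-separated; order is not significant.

Stepwise |·|:
  S → 5
  ρ[v/w](S) → 5
  σ[z='s'](ρ[v/w](S)) → 1
  ρ[x/v](σ[z='s'](ρ[v/w](S))) → 1
  ρ[w/y](ρ[x/v](σ[z='s'](ρ[v/w](S)))) → 1

== RESULT ==
x | z | w
t | s | r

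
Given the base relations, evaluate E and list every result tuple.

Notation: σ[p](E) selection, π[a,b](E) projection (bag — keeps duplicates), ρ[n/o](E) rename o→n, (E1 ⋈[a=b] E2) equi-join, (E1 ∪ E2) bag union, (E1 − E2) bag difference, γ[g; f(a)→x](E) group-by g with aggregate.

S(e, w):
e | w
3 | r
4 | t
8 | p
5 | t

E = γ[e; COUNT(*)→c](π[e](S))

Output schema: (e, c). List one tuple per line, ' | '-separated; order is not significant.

Row counts bottom-up:
  S → 4
  π[e](S) → 4
  γ[e; COUNT(*)→c](π[e](S)) → 4

== RESULT ==
e | c
3 | 1
4 | 1
5 | 1
8 | 1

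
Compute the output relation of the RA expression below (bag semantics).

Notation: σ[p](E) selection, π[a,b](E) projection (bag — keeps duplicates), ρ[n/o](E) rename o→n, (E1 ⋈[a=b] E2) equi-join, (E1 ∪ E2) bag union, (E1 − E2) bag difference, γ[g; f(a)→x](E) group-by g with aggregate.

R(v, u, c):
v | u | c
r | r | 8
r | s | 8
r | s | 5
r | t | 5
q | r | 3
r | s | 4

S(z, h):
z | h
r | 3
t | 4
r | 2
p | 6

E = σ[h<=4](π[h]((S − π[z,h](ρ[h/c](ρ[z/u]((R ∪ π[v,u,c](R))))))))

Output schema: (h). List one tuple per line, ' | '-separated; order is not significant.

Subexpression sizes:
  S → 4
  R → 6
  R → 6
  π[v,u,c](R) → 6
  (R ∪ π[v,u,c](R)) → 12
  ρ[z/u]((R ∪ π[v,u,c](R))) → 12
  ρ[h/c](ρ[z/u]((R ∪ π[v,u,c](R)))) → 12
  π[z,h](ρ[h/c](ρ[z/u]((R ∪ π[v,u,c](R))))) → 12
  (S − π[z,h](ρ[h/c](ρ[z/u]((R ∪ π[v,u,c](R)))))) → 3
  π[h]((S − π[z,h](ρ[h/c](ρ[z/u]((R ∪ π[v,u,c](R))))))) → 3
  σ[h<=4](π[h]((S − π[z,h](ρ[h/c](ρ[z/u]((R ∪ π[v,u,c](R)))))))) → 2

== RESULT ==
h
2
4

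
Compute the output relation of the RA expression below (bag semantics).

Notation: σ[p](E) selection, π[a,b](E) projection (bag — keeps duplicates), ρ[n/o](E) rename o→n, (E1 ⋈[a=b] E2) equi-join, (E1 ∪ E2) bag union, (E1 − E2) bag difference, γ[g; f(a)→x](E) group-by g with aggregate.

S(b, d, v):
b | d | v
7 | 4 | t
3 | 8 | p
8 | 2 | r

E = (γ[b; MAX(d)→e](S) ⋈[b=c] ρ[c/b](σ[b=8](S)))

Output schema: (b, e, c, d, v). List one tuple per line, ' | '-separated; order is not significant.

Per-node cardinality:
  S → 3
  γ[b; MAX(d)→e](S) → 3
  S → 3
  σ[b=8](S) → 1
  ρ[c/b](σ[b=8](S)) → 1
  (γ[b; MAX(d)→e](S) ⋈[b=c] ρ[c/b](σ[b=8](S))) → 1

== RESULT ==
b | e | c | d | v
8 | 2 | 8 | 2 | r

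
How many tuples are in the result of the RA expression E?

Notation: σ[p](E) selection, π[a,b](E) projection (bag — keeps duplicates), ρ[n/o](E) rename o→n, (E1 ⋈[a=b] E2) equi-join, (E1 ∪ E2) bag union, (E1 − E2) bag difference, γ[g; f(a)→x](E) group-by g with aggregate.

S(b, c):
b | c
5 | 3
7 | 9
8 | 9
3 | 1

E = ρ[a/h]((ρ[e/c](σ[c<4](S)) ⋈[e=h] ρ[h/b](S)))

Subexpression sizes:
  S → 4
  σ[c<4](S) → 2
  ρ[e/c](σ[c<4](S)) → 2
  S → 4
  ρ[h/b](S) → 4
  (ρ[e/c](σ[c<4](S)) ⋈[e=h] ρ[h/b](S)) → 1
  ρ[a/h]((ρ[e/c](σ[c<4](S)) ⋈[e=h] ρ[h/b](S))) → 1

|E| = 1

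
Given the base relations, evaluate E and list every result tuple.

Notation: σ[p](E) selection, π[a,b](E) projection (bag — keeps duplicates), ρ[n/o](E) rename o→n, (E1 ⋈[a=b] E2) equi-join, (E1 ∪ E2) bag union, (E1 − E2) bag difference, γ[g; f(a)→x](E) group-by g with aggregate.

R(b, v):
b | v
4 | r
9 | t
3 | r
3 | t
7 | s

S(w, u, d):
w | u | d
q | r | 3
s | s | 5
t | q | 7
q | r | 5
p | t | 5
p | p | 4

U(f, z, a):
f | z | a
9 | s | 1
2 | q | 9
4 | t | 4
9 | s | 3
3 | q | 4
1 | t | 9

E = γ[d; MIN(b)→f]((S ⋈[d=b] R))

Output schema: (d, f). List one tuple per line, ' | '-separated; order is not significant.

Row counts bottom-up:
  S → 6
  R → 5
  (S ⋈[d=b] R) → 4
  γ[d; MIN(b)→f]((S ⋈[d=b] R)) → 3

== RESULT ==
d | f
3 | 3
4 | 4
7 | 7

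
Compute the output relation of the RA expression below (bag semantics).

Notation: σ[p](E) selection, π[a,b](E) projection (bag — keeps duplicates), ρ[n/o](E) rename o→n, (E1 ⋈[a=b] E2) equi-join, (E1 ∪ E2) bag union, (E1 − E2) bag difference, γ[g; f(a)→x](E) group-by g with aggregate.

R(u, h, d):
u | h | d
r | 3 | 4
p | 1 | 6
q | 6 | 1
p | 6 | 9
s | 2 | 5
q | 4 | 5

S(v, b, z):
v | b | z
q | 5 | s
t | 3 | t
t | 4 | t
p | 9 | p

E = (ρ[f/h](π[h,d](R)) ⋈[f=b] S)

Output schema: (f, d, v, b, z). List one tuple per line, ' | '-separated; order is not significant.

Row counts bottom-up:
  R → 6
  π[h,d](R) → 6
  ρ[f/h](π[h,d](R)) → 6
  S → 4
  (ρ[f/h](π[h,d](R)) ⋈[f=b] S) → 2

== RESULT ==
f | d | v | b | z
3 | 4 | t | 3 | t
4 | 5 | t | 4 | t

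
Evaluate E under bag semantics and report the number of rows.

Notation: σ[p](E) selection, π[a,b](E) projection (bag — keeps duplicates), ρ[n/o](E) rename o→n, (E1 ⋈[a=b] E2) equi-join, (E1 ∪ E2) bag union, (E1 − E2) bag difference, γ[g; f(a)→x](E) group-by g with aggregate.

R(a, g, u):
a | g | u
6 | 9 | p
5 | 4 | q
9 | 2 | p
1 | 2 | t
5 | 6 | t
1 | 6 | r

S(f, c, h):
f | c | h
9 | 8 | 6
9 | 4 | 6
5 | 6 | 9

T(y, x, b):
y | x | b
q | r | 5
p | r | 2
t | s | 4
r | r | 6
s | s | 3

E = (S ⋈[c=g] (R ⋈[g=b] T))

Subexpression sizes:
  S → 3
  R → 6
  T → 5
  (R ⋈[g=b] T) → 5
  (S ⋈[c=g] (R ⋈[g=b] T)) → 3

|E| = 3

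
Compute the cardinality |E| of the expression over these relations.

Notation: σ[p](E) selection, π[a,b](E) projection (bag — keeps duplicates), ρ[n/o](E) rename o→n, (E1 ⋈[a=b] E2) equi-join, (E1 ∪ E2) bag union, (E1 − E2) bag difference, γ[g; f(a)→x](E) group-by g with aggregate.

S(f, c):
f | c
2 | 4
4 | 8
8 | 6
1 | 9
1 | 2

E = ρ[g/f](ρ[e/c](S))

Row counts bottom-up:
  S → 5
  ρ[e/c](S) → 5
  ρ[g/f](ρ[e/c](S)) → 5

|E| = 5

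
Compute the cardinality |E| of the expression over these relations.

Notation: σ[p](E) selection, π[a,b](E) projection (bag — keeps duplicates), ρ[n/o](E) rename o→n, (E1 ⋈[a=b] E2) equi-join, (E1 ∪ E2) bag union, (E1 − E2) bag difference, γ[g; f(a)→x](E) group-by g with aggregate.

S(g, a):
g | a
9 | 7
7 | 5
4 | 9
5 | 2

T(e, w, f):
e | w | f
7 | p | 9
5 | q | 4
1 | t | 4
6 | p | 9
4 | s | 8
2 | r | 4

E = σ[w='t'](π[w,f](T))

Stepwise |·|:
  T → 6
  π[w,f](T) → 6
  σ[w='t'](π[w,f](T)) → 1

|E| = 1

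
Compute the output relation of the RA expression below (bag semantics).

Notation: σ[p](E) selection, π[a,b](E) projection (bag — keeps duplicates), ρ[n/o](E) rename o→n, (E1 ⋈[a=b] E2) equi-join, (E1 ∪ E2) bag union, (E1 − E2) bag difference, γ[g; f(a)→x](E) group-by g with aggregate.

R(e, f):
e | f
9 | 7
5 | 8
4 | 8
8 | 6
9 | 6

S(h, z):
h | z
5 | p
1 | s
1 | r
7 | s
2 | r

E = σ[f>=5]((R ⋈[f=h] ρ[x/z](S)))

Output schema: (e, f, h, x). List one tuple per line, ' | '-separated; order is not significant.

Subexpression sizes:
  R → 5
  S → 5
  ρ[x/z](S) → 5
  (R ⋈[f=h] ρ[x/z](S)) → 1
  σ[f>=5]((R ⋈[f=h] ρ[x/z](S))) → 1

== RESULT ==
e | f | h | x
9 | 7 | 7 | s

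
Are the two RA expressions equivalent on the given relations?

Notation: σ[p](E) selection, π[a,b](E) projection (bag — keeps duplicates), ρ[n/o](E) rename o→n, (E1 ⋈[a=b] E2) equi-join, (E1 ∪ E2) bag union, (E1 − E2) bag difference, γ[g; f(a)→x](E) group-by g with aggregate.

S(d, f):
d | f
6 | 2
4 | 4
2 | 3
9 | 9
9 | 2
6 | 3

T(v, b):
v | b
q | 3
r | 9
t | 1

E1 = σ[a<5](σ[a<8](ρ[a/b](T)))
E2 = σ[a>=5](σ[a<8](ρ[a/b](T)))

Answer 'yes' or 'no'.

E1 subexpression sizes:
  T → 3
  ρ[a/b](T) → 3
  σ[a<8](ρ[a/b](T)) → 2
  σ[a<5](σ[a<8](ρ[a/b](T))) → 2
E2 subexpression sizes:
  T → 3
  ρ[a/b](T) → 3
  σ[a<8](ρ[a/b](T)) → 2
  σ[a>=5](σ[a<8](ρ[a/b](T))) → 0

E1 result:
v | a
q | 3
t | 1
E2 result:
v | a
(0 rows)
Witness: ('q', 3) appears 1× in E1 but 0× in E2.

no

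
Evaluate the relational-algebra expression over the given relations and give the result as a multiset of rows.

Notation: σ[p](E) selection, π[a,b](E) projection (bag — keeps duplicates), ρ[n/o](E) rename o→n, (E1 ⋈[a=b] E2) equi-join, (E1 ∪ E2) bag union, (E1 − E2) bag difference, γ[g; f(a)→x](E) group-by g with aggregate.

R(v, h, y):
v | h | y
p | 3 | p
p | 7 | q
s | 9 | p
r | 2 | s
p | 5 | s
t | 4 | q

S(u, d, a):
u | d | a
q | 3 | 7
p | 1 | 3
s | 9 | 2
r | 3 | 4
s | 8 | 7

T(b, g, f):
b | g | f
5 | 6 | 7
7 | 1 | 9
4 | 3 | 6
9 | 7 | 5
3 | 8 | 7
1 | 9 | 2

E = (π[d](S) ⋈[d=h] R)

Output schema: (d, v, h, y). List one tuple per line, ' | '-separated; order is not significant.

Stepwise |·|:
  S → 5
  π[d](S) → 5
  R → 6
  (π[d](S) ⋈[d=h] R) → 3

== RESULT ==
d | v | h | y
3 | p | 3 | p
3 | p | 3 | p
9 | s | 9 | p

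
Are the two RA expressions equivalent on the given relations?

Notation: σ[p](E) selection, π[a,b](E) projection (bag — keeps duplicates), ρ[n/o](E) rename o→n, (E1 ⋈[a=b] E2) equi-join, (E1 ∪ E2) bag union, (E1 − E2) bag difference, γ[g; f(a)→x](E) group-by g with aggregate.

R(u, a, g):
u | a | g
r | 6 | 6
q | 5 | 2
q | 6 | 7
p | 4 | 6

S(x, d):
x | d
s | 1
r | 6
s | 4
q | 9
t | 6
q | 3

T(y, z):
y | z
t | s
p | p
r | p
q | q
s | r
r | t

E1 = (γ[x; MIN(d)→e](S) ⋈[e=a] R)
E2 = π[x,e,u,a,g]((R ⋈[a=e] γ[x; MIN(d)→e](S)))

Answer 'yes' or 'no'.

E1 row counts bottom-up:
  S → 6
  γ[x; MIN(d)→e](S) → 4
  R → 4
  (γ[x; MIN(d)→e](S) ⋈[e=a] R) → 4
E2 row counts bottom-up:
  R → 4
  S → 6
  γ[x; MIN(d)→e](S) → 4
  (R ⋈[a=e] γ[x; MIN(d)→e](S)) → 4
  π[x,e,u,a,g]((R ⋈[a=e] γ[x; MIN(d)→e](S))) → 4

E1 and E2 produce the same multiset:
x | e | u | a | g
r | 6 | q | 6 | 7
r | 6 | r | 6 | 6
t | 6 | q | 6 | 7
t | 6 | r | 6 | 6

yes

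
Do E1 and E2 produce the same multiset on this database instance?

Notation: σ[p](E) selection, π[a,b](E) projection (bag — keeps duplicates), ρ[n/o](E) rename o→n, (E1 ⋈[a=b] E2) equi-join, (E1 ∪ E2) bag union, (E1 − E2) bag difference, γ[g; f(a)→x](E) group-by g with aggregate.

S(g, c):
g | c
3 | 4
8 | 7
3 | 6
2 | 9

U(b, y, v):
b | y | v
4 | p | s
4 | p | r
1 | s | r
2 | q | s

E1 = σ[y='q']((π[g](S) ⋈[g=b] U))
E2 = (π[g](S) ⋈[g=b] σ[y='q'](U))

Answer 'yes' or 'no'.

E1 subexpression sizes:
  S → 4
  π[g](S) → 4
  U → 4
  (π[g](S) ⋈[g=b] U) → 1
  σ[y='q']((π[g](S) ⋈[g=b] U)) → 1
E2 subexpression sizes:
  S → 4
  π[g](S) → 4
  U → 4
  σ[y='q'](U) → 1
  (π[g](S) ⋈[g=b] σ[y='q'](U)) → 1

E1 and E2 produce the same multiset:
g | b | y | v
2 | 2 | q | s

yes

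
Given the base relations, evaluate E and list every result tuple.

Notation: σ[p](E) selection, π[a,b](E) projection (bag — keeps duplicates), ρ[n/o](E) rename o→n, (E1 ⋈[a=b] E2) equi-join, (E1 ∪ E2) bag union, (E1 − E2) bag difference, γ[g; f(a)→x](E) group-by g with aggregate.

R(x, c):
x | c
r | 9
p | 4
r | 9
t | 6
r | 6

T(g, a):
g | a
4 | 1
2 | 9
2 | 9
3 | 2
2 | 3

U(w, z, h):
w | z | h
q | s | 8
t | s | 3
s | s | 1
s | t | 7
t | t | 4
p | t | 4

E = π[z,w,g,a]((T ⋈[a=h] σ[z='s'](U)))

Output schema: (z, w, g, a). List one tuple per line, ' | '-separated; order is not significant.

Row counts bottom-up:
  T → 5
  U → 6
  σ[z='s'](U) → 3
  (T ⋈[a=h] σ[z='s'](U)) → 2
  π[z,w,g,a]((T ⋈[a=h] σ[z='s'](U))) → 2

== RESULT ==
z | w | g | a
s | s | 4 | 1
s | t | 2 | 3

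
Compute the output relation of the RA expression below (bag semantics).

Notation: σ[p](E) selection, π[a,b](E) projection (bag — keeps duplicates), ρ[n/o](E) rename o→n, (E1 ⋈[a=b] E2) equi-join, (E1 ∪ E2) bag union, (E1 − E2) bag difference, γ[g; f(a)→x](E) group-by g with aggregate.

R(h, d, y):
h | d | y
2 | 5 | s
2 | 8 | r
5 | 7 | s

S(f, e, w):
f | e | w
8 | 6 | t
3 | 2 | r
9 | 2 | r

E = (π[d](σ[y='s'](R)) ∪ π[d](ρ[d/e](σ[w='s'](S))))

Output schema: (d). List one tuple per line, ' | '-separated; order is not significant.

Per-node cardinality:
  R → 3
  σ[y='s'](R) → 2
  π[d](σ[y='s'](R)) → 2
  S → 3
  σ[w='s'](S) → 0
  ρ[d/e](σ[w='s'](S)) → 0
  π[d](ρ[d/e](σ[w='s'](S))) → 0
  (π[d](σ[y='s'](R)) ∪ π[d](ρ[d/e](σ[w='s'](S)))) → 2

== RESULT ==
d
5
7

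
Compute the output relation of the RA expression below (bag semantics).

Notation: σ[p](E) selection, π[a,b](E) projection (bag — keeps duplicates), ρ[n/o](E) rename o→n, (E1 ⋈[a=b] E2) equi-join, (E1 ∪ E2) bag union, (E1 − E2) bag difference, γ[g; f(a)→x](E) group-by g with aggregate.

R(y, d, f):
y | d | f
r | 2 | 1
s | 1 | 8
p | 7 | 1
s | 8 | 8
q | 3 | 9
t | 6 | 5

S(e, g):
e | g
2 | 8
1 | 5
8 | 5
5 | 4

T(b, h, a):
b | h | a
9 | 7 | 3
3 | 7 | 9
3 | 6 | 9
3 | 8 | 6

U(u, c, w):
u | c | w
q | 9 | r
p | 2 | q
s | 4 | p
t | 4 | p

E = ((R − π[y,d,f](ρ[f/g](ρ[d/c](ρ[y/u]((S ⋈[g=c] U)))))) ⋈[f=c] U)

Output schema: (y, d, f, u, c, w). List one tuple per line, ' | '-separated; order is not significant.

Stepwise |·|:
  R → 6
  S → 4
  U → 4
  (S ⋈[g=c] U) → 2
  ρ[y/u]((S ⋈[g=c] U)) → 2
  ρ[d/c](ρ[y/u]((S ⋈[g=c] U))) → 2
  ρ[f/g](ρ[d/c](ρ[y/u]((S ⋈[g=c] U)))) → 2
  π[y,d,f](ρ[f/g](ρ[d/c](ρ[y/u]((S ⋈[g=c] U))))) → 2
  (R − π[y,d,f](ρ[f/g](ρ[d/c](ρ[y/u]((S ⋈[g=c] U)))))) → 6
  U → 4
  ((R − π[y,d,f](ρ[f/g](ρ[d/c](ρ[y/u]((S ⋈[g=c] U)))))) ⋈[f=c] U) → 1

== RESULT ==
y | d | f | u | c | w
q | 3 | 9 | q | 9 | r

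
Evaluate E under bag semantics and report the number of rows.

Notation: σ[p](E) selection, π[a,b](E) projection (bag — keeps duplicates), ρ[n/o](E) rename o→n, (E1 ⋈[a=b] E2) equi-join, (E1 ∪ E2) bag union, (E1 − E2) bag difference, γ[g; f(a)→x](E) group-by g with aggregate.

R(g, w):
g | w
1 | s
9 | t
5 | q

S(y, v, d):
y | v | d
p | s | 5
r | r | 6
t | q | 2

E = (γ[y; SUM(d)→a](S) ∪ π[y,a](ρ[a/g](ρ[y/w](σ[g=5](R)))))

Per-node cardinality:
  S → 3
  γ[y; SUM(d)→a](S) → 3
  R → 3
  σ[g=5](R) → 1
  ρ[y/w](σ[g=5](R)) → 1
  ρ[a/g](ρ[y/w](σ[g=5](R))) → 1
  π[y,a](ρ[a/g](ρ[y/w](σ[g=5](R)))) → 1
  (γ[y; SUM(d)→a](S) ∪ π[y,a](ρ[a/g](ρ[y/w](σ[g=5](R))))) → 4

|E| = 4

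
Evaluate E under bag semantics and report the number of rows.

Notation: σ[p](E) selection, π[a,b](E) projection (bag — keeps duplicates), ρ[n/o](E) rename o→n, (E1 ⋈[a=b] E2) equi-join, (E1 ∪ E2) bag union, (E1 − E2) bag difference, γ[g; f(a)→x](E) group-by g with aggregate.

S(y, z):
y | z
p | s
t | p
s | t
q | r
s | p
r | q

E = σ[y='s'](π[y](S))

Stepwise |·|:
  S → 6
  π[y](S) → 6
  σ[y='s'](π[y](S)) → 2

|E| = 2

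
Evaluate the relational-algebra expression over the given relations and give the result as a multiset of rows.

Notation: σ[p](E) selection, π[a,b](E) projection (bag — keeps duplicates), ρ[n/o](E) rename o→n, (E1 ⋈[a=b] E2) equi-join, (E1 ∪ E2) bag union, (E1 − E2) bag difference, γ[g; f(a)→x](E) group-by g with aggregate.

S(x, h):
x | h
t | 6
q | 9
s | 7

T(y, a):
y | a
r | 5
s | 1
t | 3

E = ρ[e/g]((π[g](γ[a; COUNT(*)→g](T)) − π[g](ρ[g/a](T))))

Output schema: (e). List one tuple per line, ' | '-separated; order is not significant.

Per-node cardinality:
  T → 3
  γ[a; COUNT(*)→g](T) → 3
  π[g](γ[a; COUNT(*)→g](T)) → 3
  T → 3
  ρ[g/a](T) → 3
  π[g](ρ[g/a](T)) → 3
  (π[g](γ[a; COUNT(*)→g](T)) − π[g](ρ[g/a](T))) → 2
  ρ[e/g]((π[g](γ[a; COUNT(*)→g](T)) − π[g](ρ[g/a](T)))) → 2

== RESULT ==
e
1
1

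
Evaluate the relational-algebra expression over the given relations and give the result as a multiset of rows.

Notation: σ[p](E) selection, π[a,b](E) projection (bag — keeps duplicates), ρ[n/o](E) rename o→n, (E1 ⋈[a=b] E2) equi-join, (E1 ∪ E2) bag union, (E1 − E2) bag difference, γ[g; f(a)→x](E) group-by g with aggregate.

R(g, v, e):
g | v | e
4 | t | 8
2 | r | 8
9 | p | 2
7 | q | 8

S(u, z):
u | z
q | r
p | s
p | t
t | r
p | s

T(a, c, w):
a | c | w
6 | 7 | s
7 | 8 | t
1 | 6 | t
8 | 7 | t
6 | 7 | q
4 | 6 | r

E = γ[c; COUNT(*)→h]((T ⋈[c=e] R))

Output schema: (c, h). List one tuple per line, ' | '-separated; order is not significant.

Per-node cardinality:
  T → 6
  R → 4
  (T ⋈[c=e] R) → 3
  γ[c; COUNT(*)→h]((T ⋈[c=e] R)) → 1

== RESULT ==
c | h
8 | 3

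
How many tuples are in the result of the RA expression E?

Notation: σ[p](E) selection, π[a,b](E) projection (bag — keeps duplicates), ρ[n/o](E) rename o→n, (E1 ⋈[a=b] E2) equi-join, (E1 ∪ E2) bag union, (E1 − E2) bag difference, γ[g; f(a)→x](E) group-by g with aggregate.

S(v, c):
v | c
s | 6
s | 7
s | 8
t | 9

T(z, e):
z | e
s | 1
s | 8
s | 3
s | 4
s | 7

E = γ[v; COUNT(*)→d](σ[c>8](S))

Subexpression sizes:
  S → 4
  σ[c>8](S) → 1
  γ[v; COUNT(*)→d](σ[c>8](S)) → 1

|E| = 1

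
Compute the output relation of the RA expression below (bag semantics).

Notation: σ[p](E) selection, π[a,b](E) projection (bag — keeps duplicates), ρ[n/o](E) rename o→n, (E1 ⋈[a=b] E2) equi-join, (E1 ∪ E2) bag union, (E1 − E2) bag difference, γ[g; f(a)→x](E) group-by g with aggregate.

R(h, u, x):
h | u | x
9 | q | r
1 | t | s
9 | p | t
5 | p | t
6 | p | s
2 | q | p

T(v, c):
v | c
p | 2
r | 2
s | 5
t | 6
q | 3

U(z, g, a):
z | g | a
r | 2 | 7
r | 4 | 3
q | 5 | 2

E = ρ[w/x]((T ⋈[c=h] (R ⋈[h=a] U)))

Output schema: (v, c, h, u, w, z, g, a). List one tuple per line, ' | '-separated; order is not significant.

Subexpression sizes:
  T → 5
  R → 6
  U → 3
  (R ⋈[h=a] U) → 1
  (T ⋈[c=h] (R ⋈[h=a] U)) → 2
  ρ[w/x]((T ⋈[c=h] (R ⋈[h=a] U))) → 2

== RESULT ==
v | c | h | u | w | z | g | a
p | 2 | 2 | q | p | q | 5 | 2
r | 2 | 2 | q | p | q | 5 | 2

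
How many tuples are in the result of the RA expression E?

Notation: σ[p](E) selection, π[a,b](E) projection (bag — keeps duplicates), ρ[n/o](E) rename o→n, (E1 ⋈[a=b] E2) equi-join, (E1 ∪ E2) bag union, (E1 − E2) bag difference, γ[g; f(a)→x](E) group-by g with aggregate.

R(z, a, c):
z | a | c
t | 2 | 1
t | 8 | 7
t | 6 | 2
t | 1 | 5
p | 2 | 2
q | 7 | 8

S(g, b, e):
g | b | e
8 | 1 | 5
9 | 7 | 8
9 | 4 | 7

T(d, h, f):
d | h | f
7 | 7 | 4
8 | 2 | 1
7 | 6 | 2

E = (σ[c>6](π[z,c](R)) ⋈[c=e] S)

Per-node cardinality:
  R → 6
  π[z,c](R) → 6
  σ[c>6](π[z,c](R)) → 2
  S → 3
  (σ[c>6](π[z,c](R)) ⋈[c=e] S) → 2

|E| = 2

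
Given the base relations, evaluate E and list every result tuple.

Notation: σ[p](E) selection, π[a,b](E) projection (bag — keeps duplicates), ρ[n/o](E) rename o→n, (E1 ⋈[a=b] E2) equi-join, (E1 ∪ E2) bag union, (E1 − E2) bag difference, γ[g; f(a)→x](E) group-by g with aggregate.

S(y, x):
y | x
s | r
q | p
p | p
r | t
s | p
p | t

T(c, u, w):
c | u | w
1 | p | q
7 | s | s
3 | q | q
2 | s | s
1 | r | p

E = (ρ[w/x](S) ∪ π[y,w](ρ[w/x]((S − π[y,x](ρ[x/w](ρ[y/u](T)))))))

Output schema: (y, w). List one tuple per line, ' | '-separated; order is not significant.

Subexpression sizes:
  S → 6
  ρ[w/x](S) → 6
  S → 6
  T → 5
  ρ[y/u](T) → 5
  ρ[x/w](ρ[y/u](T)) → 5
  π[y,x](ρ[x/w](ρ[y/u](T))) → 5
  (S − π[y,x](ρ[x/w](ρ[y/u](T)))) → 6
  ρ[w/x]((S − π[y,x](ρ[x/w](ρ[y/u](T))))) → 6
  π[y,w](ρ[w/x]((S − π[y,x](ρ[x/w](ρ[y/u](T)))))) → 6
  (ρ[w/x](S) ∪ π[y,w](ρ[w/x]((S − π[y,x](ρ[x/w](ρ[y/u](T))))))) → 12

== RESULT ==
y | w
p | p
p | p
p | t
p | t
q | p
q | p
r | t
r | t
s | p
s | p
s | r
s | r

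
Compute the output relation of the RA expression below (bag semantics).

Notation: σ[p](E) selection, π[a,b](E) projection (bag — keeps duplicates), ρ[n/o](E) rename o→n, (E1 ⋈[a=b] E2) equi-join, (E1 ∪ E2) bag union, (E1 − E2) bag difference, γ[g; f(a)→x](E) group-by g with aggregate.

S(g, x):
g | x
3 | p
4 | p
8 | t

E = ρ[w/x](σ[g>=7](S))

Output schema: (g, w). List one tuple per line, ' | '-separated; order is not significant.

Subexpression sizes:
  S → 3
  σ[g>=7](S) → 1
  ρ[w/x](σ[g>=7](S)) → 1

== RESULT ==
g | w
8 | t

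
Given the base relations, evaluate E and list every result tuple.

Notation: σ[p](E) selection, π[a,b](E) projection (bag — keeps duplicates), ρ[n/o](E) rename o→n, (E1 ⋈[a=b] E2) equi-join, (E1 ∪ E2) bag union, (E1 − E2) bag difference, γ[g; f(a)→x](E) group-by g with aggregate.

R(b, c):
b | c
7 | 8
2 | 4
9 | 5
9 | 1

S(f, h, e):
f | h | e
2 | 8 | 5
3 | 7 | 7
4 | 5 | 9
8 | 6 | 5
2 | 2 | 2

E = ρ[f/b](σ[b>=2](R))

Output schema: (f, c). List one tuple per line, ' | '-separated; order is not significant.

Subexpression sizes:
  R → 4
  σ[b>=2](R) → 4
  ρ[f/b](σ[b>=2](R)) → 4

== RESULT ==
f | c
2 | 4
7 | 8
9 | 1
9 | 5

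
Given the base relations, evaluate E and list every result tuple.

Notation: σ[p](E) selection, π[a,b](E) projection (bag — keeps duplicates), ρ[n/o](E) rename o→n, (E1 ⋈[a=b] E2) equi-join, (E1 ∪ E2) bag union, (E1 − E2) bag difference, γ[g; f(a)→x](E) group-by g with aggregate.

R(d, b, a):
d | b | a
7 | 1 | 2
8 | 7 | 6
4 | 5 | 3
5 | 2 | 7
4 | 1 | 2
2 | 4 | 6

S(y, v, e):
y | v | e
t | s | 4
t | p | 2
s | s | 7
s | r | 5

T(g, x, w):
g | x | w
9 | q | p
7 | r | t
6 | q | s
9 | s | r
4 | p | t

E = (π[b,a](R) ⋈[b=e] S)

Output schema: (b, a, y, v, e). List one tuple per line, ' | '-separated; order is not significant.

Per-node cardinality:
  R → 6
  π[b,a](R) → 6
  S → 4
  (π[b,a](R) ⋈[b=e] S) → 4

== RESULT ==
b | a | y | v | e
2 | 7 | t | p | 2
4 | 6 | t | s | 4
5 | 3 | s | r | 5
7 | 6 | s | s | 7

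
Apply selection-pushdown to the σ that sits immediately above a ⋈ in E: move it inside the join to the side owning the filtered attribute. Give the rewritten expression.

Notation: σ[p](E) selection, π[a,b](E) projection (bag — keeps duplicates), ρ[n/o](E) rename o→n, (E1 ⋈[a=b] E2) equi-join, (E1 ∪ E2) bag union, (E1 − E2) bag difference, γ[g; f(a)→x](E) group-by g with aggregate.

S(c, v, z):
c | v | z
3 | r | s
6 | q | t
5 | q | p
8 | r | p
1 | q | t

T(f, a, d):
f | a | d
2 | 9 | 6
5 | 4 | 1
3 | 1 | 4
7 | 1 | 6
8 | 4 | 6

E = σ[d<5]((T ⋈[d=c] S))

σ filters on d, owned by the left side.
E' = (σ[d<5](T) ⋈[d=c] S)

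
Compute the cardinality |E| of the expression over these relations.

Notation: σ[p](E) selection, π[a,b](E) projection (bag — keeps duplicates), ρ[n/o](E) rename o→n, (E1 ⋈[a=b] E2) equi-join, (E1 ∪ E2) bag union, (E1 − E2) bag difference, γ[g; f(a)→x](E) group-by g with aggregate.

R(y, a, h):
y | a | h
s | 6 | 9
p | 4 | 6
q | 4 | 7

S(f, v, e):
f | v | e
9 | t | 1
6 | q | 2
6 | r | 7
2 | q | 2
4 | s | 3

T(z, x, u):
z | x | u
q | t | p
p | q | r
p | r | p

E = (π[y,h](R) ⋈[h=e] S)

Per-node cardinality:
  R → 3
  π[y,h](R) → 3
  S → 5
  (π[y,h](R) ⋈[h=e] S) → 1

|E| = 1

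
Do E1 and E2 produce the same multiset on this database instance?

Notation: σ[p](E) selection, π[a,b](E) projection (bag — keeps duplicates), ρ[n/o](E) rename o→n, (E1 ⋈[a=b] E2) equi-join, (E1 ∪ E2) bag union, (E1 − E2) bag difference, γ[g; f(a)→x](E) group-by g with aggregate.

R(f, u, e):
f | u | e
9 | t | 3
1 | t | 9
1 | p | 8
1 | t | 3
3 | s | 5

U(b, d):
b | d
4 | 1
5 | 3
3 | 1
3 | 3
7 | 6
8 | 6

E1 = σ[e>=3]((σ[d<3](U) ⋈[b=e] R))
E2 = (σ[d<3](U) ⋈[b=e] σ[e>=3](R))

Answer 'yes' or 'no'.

E1 subexpression sizes:
  U → 6
  σ[d<3](U) → 2
  R → 5
  (σ[d<3](U) ⋈[b=e] R) → 2
  σ[e>=3]((σ[d<3](U) ⋈[b=e] R)) → 2
E2 subexpression sizes:
  U → 6
  σ[d<3](U) → 2
  R → 5
  σ[e>=3](R) → 5
  (σ[d<3](U) ⋈[b=e] σ[e>=3](R)) → 2

E1 and E2 produce the same multiset:
b | d | f | u | e
3 | 1 | 1 | t | 3
3 | 1 | 9 | t | 3

yes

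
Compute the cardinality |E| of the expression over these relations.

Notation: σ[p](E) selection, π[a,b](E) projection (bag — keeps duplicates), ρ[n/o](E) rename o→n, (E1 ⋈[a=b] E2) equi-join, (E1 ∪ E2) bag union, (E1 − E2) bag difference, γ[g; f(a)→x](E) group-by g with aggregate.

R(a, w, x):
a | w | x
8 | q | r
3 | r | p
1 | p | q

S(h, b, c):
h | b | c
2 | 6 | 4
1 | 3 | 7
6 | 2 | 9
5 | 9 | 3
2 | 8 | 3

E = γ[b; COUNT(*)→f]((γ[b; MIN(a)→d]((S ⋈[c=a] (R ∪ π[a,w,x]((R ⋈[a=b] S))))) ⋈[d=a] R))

Row counts bottom-up:
  S → 5
  R → 3
  R → 3
  S → 5
  (R ⋈[a=b] S) → 2
  π[a,w,x]((R ⋈[a=b] S)) → 2
  (R ∪ π[a,w,x]((R ⋈[a=b] S))) → 5
  (S ⋈[c=a] (R ∪ π[a,w,x]((R ⋈[a=b] S)))) → 4
  γ[b; MIN(a)→d]((S ⋈[c=a] (R ∪ π[a,w,x]((R ⋈[a=b] S))))) → 2
  R → 3
  (γ[b; MIN(a)→d]((S ⋈[c=a] (R ∪ π[a,w,x]((R ⋈[a=b] S))))) ⋈[d=a] R) → 2
  γ[b; COUNT(*)→f]((γ[b; MIN(a)→d]((S ⋈[c=a] (R ∪ π[a,w,x]((R ⋈[a=b] S))))) ⋈[d=a] R)) → 2

|E| = 2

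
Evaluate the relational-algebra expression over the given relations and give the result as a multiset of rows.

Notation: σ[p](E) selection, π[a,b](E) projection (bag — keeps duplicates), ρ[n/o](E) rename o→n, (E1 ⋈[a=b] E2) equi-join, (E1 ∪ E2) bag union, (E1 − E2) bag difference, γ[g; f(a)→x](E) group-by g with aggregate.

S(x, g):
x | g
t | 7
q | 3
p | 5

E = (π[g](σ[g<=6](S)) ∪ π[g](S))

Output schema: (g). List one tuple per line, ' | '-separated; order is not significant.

Subexpression sizes:
  S → 3
  σ[g<=6](S) → 2
  π[g](σ[g<=6](S)) → 2
  S → 3
  π[g](S) → 3
  (π[g](σ[g<=6](S)) ∪ π[g](S)) → 5

== RESULT ==
g
3
3
5
5
7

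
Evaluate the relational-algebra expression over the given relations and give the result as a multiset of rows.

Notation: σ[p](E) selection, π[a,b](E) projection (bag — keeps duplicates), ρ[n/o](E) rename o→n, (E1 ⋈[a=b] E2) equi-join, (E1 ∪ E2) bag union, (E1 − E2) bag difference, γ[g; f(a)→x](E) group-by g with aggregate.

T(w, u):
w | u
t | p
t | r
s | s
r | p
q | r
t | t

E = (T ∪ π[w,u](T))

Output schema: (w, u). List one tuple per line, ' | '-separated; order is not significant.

Per-node cardinality:
  T → 6
  T → 6
  π[w,u](T) → 6
  (T ∪ π[w,u](T)) → 12

== RESULT ==
w | u
q | r
q | r
r | p
r | p
s | s
s | s
t | p
t | p
t | r
t | r
t | t
t | t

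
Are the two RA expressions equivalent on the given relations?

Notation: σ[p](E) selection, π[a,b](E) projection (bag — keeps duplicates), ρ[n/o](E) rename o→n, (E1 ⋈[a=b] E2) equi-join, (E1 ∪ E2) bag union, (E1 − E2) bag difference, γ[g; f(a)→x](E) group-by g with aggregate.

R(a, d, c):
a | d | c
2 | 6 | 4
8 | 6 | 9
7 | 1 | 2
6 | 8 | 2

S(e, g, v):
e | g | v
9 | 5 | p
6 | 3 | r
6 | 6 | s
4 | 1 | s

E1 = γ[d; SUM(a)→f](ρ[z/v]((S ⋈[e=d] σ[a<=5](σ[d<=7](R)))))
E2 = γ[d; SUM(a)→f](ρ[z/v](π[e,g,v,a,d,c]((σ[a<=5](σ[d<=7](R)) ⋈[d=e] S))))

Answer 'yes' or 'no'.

E1 stepwise |·|:
  S → 4
  R → 4
  σ[d<=7](R) → 3
  σ[a<=5](σ[d<=7](R)) → 1
  (S ⋈[e=d] σ[a<=5](σ[d<=7](R))) → 2
  ρ[z/v]((S ⋈[e=d] σ[a<=5](σ[d<=7](R)))) → 2
  γ[d; SUM(a)→f](ρ[z/v]((S ⋈[e=d] σ[a<=5](σ[d<=7](R))))) → 1
E2 stepwise |·|:
  R → 4
  σ[d<=7](R) → 3
  σ[a<=5](σ[d<=7](R)) → 1
  S → 4
  (σ[a<=5](σ[d<=7](R)) ⋈[d=e] S) → 2
  π[e,g,v,a,d,c]((σ[a<=5](σ[d<=7](R)) ⋈[d=e] S)) → 2
  ρ[z/v](π[e,g,v,a,d,c]((σ[a<=5](σ[d<=7](R)) ⋈[d=e] S))) → 2
  γ[d; SUM(a)→f](ρ[z/v](π[e,g,v,a,d,c]((σ[a<=5](σ[d<=7](R)) ⋈[d=e] S)))) → 1

E1 and E2 produce the same multiset:
d | f
6 | 4

yes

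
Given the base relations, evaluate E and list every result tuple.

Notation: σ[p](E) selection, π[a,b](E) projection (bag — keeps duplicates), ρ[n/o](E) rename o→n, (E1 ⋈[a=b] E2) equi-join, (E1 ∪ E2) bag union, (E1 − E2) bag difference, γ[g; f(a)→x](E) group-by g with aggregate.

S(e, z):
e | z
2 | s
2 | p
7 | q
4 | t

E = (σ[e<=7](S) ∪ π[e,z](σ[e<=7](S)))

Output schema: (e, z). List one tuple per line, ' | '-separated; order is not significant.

Stepwise |·|:
  S → 4
  σ[e<=7](S) → 4
  S → 4
  σ[e<=7](S) → 4
  π[e,z](σ[e<=7](S)) → 4
  (σ[e<=7](S) ∪ π[e,z](σ[e<=7](S))) → 8

== RESULT ==
e | z
2 | p
2 | p
2 | s
2 | s
4 | t
4 | t
7 | q
7 | q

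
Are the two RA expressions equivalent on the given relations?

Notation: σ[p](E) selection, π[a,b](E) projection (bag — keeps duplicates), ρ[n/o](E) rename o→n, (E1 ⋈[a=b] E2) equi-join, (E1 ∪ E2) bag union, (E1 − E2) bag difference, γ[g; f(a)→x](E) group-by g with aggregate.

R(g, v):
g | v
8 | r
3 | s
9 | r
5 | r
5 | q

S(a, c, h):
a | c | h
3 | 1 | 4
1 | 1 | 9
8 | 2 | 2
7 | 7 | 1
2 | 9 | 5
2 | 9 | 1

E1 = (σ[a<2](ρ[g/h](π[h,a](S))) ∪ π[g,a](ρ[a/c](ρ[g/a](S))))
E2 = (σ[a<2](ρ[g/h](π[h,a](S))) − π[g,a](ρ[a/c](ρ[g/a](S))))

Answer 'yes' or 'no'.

E1 stepwise |·|:
  S → 6
  π[h,a](S) → 6
  ρ[g/h](π[h,a](S)) → 6
  σ[a<2](ρ[g/h](π[h,a](S))) → 1
  S → 6
  ρ[g/a](S) → 6
  ρ[a/c](ρ[g/a](S)) → 6
  π[g,a](ρ[a/c](ρ[g/a](S))) → 6
  (σ[a<2](ρ[g/h](π[h,a](S))) ∪ π[g,a](ρ[a/c](ρ[g/a](S)))) → 7
E2 stepwise |·|:
  S → 6
  π[h,a](S) → 6
  ρ[g/h](π[h,a](S)) → 6
  σ[a<2](ρ[g/h](π[h,a](S))) → 1
  S → 6
  ρ[g/a](S) → 6
  ρ[a/c](ρ[g/a](S)) → 6
  π[g,a](ρ[a/c](ρ[g/a](S))) → 6
  (σ[a<2](ρ[g/h](π[h,a](S))) − π[g,a](ρ[a/c](ρ[g/a](S)))) → 1

E1 result:
g | a
1 | 1
2 | 9
2 | 9
3 | 1
7 | 7
8 | 2
9 | 1
E2 result:
g | a
9 | 1
Witness: (2, 9) appears 2× in E1 but 0× in E2.

no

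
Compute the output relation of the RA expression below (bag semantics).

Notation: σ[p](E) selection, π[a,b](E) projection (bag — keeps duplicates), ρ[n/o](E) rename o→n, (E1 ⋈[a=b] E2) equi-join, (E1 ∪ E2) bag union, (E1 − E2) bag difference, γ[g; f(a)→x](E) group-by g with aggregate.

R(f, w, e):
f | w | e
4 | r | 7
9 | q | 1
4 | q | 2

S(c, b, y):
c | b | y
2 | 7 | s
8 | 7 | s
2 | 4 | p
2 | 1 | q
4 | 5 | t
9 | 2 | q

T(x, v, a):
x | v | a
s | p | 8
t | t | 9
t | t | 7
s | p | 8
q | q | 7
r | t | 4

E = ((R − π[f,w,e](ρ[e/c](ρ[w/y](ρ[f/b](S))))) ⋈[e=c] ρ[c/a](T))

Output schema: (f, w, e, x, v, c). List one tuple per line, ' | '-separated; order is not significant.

Row counts bottom-up:
  R → 3
  S → 6
  ρ[f/b](S) → 6
  ρ[w/y](ρ[f/b](S)) → 6
  ρ[e/c](ρ[w/y](ρ[f/b](S))) → 6
  π[f,w,e](ρ[e/c](ρ[w/y](ρ[f/b](S)))) → 6
  (R − π[f,w,e](ρ[e/c](ρ[w/y](ρ[f/b](S))))) → 3
  T → 6
  ρ[c/a](T) → 6
  ((R − π[f,w,e](ρ[e/c](ρ[w/y](ρ[f/b](S))))) ⋈[e=c] ρ[c/a](T)) → 2

== RESULT ==
f | w | e | x | v | c
4 | r | 7 | q | q | 7
4 | r | 7 | t | t | 7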